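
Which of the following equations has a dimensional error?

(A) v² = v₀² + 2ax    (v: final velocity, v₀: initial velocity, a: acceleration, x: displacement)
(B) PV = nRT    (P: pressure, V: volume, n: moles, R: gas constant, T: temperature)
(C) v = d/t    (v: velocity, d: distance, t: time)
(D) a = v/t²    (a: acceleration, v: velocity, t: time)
(D) a = v/t²

The equation (D) a = v/t² is dimensionally incorrect.

LHS (a): [L T^-2]
RHS (v/t²): [L T^-3] ✗

The dimensions do not match. The other three equations balance.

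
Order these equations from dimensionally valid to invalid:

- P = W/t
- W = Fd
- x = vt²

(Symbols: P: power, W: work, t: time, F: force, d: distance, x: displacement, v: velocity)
Dimensionally correct: P = W/t, W = Fd
Dimensionally incorrect: x = vt²
Ordered (correct first, then incorrect): P = W/t, W = Fd, x = vt²

- P = W/t: LHS [L^2 M T^-3], RHS [L^2 M T^-3] → correct ✓
- W = Fd: LHS [L^2 M T^-2], RHS [L^2 M T^-2] → correct ✓
- x = vt²: LHS [L], RHS [L T] → incorrect ✗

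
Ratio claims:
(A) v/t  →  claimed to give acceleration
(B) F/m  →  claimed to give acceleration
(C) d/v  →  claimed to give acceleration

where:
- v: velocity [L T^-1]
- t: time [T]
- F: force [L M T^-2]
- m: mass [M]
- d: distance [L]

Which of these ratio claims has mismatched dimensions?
(C) d/v does not give acceleration

(A) v/t: [L T^-2] = acceleration [L T^-2] ✓
(B) F/m: [L T^-2] = acceleration [L T^-2] ✓
(C) d/v: [T] ≠ acceleration [L T^-2] ✗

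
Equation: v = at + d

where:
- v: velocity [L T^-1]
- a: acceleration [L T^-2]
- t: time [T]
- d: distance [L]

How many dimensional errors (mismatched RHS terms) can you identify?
1

LHS v: [L T^-1]
- at: [L T^-1] ✓
- d: [L] ✗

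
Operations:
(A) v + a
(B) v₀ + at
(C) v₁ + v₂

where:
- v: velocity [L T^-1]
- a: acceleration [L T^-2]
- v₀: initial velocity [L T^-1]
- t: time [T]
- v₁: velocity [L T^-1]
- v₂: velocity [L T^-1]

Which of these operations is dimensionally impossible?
(A) v + a

(A) v + a: v [L T^-1] and a [L T^-2] — different dimensions cannot be added/subtracted ✗
(B) v₀ + at: v₀ [L T^-1] and at [L T^-1] — same dimensions ✓
(C) v₁ + v₂: v₁ [L T^-1] and v₂ [L T^-1] — same dimensions ✓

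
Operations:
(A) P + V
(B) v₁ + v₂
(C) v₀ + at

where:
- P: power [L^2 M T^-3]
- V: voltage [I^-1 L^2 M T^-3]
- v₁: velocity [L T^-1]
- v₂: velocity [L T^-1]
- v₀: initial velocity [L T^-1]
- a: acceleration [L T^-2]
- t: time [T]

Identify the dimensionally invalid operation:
(A) P + V

(A) P + V: P [L^2 M T^-3] and V [I^-1 L^2 M T^-3] — different dimensions cannot be added/subtracted ✗
(B) v₁ + v₂: v₁ [L T^-1] and v₂ [L T^-1] — same dimensions ✓
(C) v₀ + at: v₀ [L T^-1] and at [L T^-1] — same dimensions ✓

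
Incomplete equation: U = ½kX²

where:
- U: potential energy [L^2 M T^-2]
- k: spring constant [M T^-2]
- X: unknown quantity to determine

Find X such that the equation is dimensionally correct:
X = x (displacement), dimensions [L]

U has dimensions [L^2 M T^-2]; the rest of the RHS (½k) has dimensions [M T^-2].
So X² must have dimensions [L^2], i.e. X has dimensions [L] — X = x (displacement).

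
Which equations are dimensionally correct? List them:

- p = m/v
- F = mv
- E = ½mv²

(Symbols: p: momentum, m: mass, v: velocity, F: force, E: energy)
Dimensionally correct: E = ½mv²
Dimensionally incorrect: p = m/v, F = mv
Ordered (correct first, then incorrect): E = ½mv², p = m/v, F = mv

- p = m/v: LHS [L M T^-1], RHS [L^-1 M T] → incorrect ✗
- F = mv: LHS [L M T^-2], RHS [L M T^-1] → incorrect ✗
- E = ½mv²: LHS [L^2 M T^-2], RHS [L^2 M T^-2] → correct ✓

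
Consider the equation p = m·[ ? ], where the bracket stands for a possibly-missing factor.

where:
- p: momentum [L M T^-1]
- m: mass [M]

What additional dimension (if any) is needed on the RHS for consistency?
[L T^-1] — velocity (e.g. v)

p has dimensions [L M T^-1]; m has dimensions [M].
The bracketed factor must supply [L M T^-1] / [M] = [L T^-1].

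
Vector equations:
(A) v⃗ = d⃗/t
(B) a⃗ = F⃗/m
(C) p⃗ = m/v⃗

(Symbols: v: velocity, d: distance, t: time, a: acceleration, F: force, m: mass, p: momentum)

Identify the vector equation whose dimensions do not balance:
(C) p⃗ = m/v⃗

(A) v⃗ = d⃗/t: LHS [L T^-1], RHS [L T^-1] ✓ — displacement (vector) divided by time (scalar)
(B) a⃗ = F⃗/m: LHS [L T^-2], RHS [L T^-2] ✓ — force (vector) divided by mass (scalar)
(C) p⃗ = m/v⃗: LHS [L M T^-1], RHS [L^-1 M T] ✗ — momentum is mass times velocity; should be mv⃗ (and division by a vector is undefined)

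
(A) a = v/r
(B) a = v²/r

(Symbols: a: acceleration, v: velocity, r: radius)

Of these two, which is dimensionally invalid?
(A)

(A) a = v/r: LHS [L T^-2], RHS [T^-1] ✗
(B) a = v²/r: LHS [L T^-2], RHS [L T^-2] ✓

Expression (A) a = v/r is dimensionally incorrect.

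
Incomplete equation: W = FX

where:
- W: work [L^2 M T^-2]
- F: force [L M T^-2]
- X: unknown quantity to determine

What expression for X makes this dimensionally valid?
X = d (distance), dimensions [L]

W has dimensions [L^2 M T^-2]; the rest of the RHS (F) has dimensions [L M T^-2].
So X must have dimensions [L] — X = d (distance).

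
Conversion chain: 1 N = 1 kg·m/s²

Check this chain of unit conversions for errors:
The chain is correct (no errors).

Correct: Newton is defined as kg·m/s²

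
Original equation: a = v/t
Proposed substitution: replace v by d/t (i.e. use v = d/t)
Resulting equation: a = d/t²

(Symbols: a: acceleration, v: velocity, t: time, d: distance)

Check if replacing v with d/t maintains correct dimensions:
Yes

[v] = [L T^-1] and [d/t] = [L T^-1]. These match, so the substitution replaces a quantity by one of the same dimensions and the result a = d/t² has LHS [L T^-2] vs RHS [L T^-2] — still consistent.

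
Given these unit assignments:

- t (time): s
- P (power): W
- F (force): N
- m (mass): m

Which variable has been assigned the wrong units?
m

The variable m (mass) should have units kg, not m.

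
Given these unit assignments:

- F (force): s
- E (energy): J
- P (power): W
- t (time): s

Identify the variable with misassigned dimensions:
F

The variable F (force) should have units N, not s.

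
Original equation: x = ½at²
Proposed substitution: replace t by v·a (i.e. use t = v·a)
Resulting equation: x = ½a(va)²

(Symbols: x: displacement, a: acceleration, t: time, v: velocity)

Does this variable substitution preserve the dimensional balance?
No

[t] = [T] and [v·a] = [L^2 T^-3]. These differ, so the substitution replaces a quantity by one of different dimensions and the result x = ½a(va)² has LHS [L] vs RHS [L^5 T^-8] — inconsistent.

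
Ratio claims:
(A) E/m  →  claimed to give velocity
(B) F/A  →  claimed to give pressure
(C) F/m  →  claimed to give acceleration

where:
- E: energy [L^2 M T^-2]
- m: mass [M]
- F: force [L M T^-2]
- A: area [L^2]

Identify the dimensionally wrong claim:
(A) E/m does not give velocity

(A) E/m: [L^2 T^-2] ≠ velocity [L T^-1] ✗
(B) F/A: [L^-1 M T^-2] = pressure [L^-1 M T^-2] ✓
(C) F/m: [L T^-2] = acceleration [L T^-2] ✓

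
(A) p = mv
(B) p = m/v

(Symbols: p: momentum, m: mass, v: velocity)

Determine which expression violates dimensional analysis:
(B)

(A) p = mv: LHS [L M T^-1], RHS [L M T^-1] ✓
(B) p = m/v: LHS [L M T^-1], RHS [L^-1 M T] ✗

Expression (B) p = m/v is dimensionally incorrect.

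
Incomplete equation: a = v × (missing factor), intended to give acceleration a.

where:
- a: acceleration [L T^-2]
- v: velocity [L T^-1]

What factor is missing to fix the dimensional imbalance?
1/t (inverse time), dimensions [T^-1]

a has dimensions [L T^-2] and v has dimensions [L T^-1].
The missing factor must have dimensions [L T^-2] / [L T^-1] = [T^-1], i.e. inverse time (1/t).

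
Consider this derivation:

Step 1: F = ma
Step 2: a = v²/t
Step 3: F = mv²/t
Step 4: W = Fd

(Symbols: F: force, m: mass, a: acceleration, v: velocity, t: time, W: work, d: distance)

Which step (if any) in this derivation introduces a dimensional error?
Step 2

Step 1: F = ma → LHS [L M T^-2], RHS [L M T^-2] ✓
Step 2: a = v²/t → LHS [L T^-2], RHS [L^2 T^-3] ✗

The first dimensional inconsistency appears in step 2: a = v²/t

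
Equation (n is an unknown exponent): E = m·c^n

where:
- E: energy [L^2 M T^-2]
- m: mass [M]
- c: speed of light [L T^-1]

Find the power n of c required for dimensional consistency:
n = 2

E has dimensions [L^2 M T^-2]; c has dimensions [L T^-1].
The rest of the RHS has dimensions [M], so c^n must supply [L^2 T^-2].
With n = 2: m·c^2 has dimensions [L^2 M T^-2], matching the LHS ✓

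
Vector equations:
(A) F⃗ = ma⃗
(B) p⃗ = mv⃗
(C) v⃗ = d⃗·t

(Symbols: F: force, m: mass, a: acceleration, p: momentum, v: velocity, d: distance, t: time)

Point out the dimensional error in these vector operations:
(C) v⃗ = d⃗·t

(A) F⃗ = ma⃗: LHS [L M T^-2], RHS [L M T^-2] ✓ — Force and acceleration are vectors, mass is a scalar
(B) p⃗ = mv⃗: LHS [L M T^-1], RHS [L M T^-1] ✓ — mass (scalar) times velocity (vector)
(C) v⃗ = d⃗·t: LHS [L T^-1], RHS [L T] ✗ — velocity is displacement per time; should be d⃗/t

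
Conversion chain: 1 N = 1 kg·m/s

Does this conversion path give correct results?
The chain is incorrect (it contains an error).

Incorrect: Newton is kg·m/s², not kg·m/s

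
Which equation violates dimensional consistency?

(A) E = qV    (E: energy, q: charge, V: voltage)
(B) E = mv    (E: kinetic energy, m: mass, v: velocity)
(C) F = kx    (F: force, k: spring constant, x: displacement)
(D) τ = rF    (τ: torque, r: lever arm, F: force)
(B) E = mv

The equation (B) E = mv is dimensionally incorrect.

LHS (E): [L^2 M T^-2]
RHS (mv): [L M T^-1] ✗

The dimensions do not match. The other three equations balance.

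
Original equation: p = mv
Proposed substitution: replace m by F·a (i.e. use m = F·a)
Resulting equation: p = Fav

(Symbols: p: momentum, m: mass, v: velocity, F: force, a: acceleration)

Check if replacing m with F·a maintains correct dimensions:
No

[m] = [M] and [F·a] = [L^2 M T^-4]. These differ, so the substitution replaces a quantity by one of different dimensions and the result p = Fav has LHS [L M T^-1] vs RHS [L^3 M T^-5] — inconsistent.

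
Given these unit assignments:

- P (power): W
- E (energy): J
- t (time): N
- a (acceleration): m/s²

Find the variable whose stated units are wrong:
t

The variable t (time) should have units s, not N.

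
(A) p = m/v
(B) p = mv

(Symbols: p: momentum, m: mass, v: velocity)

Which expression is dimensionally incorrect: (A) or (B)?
(A)

(A) p = m/v: LHS [L M T^-1], RHS [L^-1 M T] ✗
(B) p = mv: LHS [L M T^-1], RHS [L M T^-1] ✓

Expression (A) p = m/v is dimensionally incorrect.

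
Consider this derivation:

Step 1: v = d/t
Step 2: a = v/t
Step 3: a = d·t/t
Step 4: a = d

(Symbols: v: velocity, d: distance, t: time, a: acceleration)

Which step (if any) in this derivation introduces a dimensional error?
Step 3

Step 1: v = d/t → LHS [L T^-1], RHS [L T^-1] ✓
Step 2: a = v/t → LHS [L T^-2], RHS [L T^-2] ✓
Step 3: a = d·t/t → LHS [L T^-2], RHS [L] ✗

The first dimensional inconsistency appears in step 3: a = d·t/t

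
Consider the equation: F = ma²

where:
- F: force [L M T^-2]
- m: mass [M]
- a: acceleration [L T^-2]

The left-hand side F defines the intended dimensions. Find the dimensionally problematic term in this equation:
The right-hand side term ma²

F has dimensions [L M T^-2], but ma² has dimensions [L^2 M T^-4], so the term ma² is dimensionally wrong for F.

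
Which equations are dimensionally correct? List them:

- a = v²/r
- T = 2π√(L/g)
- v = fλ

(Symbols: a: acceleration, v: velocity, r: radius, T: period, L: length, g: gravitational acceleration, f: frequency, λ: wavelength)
Dimensionally correct: a = v²/r, T = 2π√(L/g), v = fλ
Dimensionally incorrect: none
Ordered (correct first, then incorrect): a = v²/r, T = 2π√(L/g), v = fλ

- a = v²/r: LHS [L T^-2], RHS [L T^-2] → correct ✓
- T = 2π√(L/g): LHS [T], RHS [T] → correct ✓
- v = fλ: LHS [L T^-1], RHS [L T^-1] → correct ✓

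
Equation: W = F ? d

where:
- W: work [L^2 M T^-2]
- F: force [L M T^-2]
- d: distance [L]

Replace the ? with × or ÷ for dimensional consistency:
multiplication (×): W = F × d

W [L^2 M T^-2]; F [L M T^-2]; d [L].
F × d → [L^2 M T^-2] ✓
F ÷ d → [M T^-2] ✗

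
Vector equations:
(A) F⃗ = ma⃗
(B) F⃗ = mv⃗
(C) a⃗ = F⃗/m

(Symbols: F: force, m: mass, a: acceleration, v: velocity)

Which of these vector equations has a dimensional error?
(B) F⃗ = mv⃗

(A) F⃗ = ma⃗: LHS [L M T^-2], RHS [L M T^-2] ✓ — Force and acceleration are vectors, mass is a scalar
(B) F⃗ = mv⃗: LHS [L M T^-2], RHS [L M T^-1] ✗ — mass times velocity is momentum, not force; should be ma⃗
(C) a⃗ = F⃗/m: LHS [L T^-2], RHS [L T^-2] ✓ — force (vector) divided by mass (scalar)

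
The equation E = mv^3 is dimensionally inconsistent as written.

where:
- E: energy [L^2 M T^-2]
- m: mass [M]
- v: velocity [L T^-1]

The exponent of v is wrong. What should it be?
The exponent of v should be 2: E = mv^2

The LHS E has dimensions [L^2 M T^-2]; v has dimensions [L T^-1].
As written, the RHS mv^3 (exponent 3 on v) has dimensions [L^3 M T^-3], which does not match.
With exponent 2, the RHS mv^2 has dimensions [L^2 M T^-2], matching the LHS.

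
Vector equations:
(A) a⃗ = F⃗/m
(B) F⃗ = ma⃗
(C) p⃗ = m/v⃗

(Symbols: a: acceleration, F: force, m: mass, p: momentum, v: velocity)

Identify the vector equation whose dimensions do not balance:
(C) p⃗ = m/v⃗

(A) a⃗ = F⃗/m: LHS [L T^-2], RHS [L T^-2] ✓ — force (vector) divided by mass (scalar)
(B) F⃗ = ma⃗: LHS [L M T^-2], RHS [L M T^-2] ✓ — Force and acceleration are vectors, mass is a scalar
(C) p⃗ = m/v⃗: LHS [L M T^-1], RHS [L^-1 M T] ✗ — momentum is mass times velocity; should be mv⃗ (and division by a vector is undefined)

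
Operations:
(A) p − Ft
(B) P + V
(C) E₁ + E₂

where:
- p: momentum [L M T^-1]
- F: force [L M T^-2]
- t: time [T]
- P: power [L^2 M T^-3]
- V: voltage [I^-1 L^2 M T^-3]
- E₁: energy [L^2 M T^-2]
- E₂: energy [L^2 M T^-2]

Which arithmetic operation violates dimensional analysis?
(B) P + V

(A) p − Ft: p [L M T^-1] and Ft [L M T^-1] — same dimensions ✓
(B) P + V: P [L^2 M T^-3] and V [I^-1 L^2 M T^-3] — different dimensions cannot be added/subtracted ✗
(C) E₁ + E₂: E₁ [L^2 M T^-2] and E₂ [L^2 M T^-2] — same dimensions ✓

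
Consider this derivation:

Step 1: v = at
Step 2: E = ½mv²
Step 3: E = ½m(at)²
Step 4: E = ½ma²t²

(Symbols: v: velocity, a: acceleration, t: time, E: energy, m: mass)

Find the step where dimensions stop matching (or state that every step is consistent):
No step introduces an error — all steps are dimensionally consistent.

Step 1: v = at → LHS [L T^-1], RHS [L T^-1] ✓
Step 2: E = ½mv² → LHS [L^2 M T^-2], RHS [L^2 M T^-2] ✓
Step 3: E = ½m(at)² → LHS [L^2 M T^-2], RHS [L^2 M T^-2] ✓
Step 4: E = ½ma²t² → LHS [L^2 M T^-2], RHS [L^2 M T^-2] ✓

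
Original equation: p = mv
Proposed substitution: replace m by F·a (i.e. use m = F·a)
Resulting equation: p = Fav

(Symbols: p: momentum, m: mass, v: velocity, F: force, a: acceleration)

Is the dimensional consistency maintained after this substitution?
No

[m] = [M] and [F·a] = [L^2 M T^-4]. These differ, so the substitution replaces a quantity by one of different dimensions and the result p = Fav has LHS [L M T^-1] vs RHS [L^3 M T^-5] — inconsistent.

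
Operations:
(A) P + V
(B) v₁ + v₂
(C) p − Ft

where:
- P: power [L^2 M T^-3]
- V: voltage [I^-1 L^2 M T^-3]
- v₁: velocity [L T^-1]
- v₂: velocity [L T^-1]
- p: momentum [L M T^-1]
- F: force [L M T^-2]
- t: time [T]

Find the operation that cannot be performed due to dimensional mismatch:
(A) P + V

(A) P + V: P [L^2 M T^-3] and V [I^-1 L^2 M T^-3] — different dimensions cannot be added/subtracted ✗
(B) v₁ + v₂: v₁ [L T^-1] and v₂ [L T^-1] — same dimensions ✓
(C) p − Ft: p [L M T^-1] and Ft [L M T^-1] — same dimensions ✓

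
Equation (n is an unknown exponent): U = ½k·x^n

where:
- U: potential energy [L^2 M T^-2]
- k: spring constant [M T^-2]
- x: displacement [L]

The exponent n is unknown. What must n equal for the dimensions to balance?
n = 2

U has dimensions [L^2 M T^-2]; x has dimensions [L].
The rest of the RHS has dimensions [M T^-2], so x^n must supply [L^2].
With n = 2: ½k·x^2 has dimensions [L^2 M T^-2], matching the LHS ✓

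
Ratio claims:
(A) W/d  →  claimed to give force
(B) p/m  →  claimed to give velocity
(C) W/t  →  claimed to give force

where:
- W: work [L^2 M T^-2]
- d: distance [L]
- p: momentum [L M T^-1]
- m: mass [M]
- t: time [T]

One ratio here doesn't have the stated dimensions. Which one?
(C) W/t does not give force

(A) W/d: [L M T^-2] = force [L M T^-2] ✓
(B) p/m: [L T^-1] = velocity [L T^-1] ✓
(C) W/t: [L^2 M T^-3] ≠ force [L M T^-2] ✗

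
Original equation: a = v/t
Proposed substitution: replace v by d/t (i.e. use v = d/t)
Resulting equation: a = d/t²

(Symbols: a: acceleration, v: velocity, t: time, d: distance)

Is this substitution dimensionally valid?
Yes

[v] = [L T^-1] and [d/t] = [L T^-1]. These match, so the substitution replaces a quantity by one of the same dimensions and the result a = d/t² has LHS [L T^-2] vs RHS [L T^-2] — still consistent.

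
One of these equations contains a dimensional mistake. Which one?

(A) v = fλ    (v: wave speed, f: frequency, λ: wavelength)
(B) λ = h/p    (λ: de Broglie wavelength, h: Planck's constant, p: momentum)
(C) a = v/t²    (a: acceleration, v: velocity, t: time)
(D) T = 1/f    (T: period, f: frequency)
(C) a = v/t²

The equation (C) a = v/t² is dimensionally incorrect.

LHS (a): [L T^-2]
RHS (v/t²): [L T^-3] ✗

The dimensions do not match. The other three equations balance.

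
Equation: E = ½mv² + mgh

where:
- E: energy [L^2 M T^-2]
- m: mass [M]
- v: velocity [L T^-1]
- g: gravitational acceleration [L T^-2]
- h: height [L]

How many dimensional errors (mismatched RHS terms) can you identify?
0

LHS E: [L^2 M T^-2]
- ½mv²: [L^2 M T^-2] ✓
- mgh: [L^2 M T^-2] ✓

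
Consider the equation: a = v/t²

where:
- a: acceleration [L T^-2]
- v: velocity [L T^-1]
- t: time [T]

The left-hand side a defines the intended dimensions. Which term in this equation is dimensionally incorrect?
The right-hand side term v/t²

a has dimensions [L T^-2], but v/t² has dimensions [L T^-3], so the term v/t² is dimensionally wrong for a.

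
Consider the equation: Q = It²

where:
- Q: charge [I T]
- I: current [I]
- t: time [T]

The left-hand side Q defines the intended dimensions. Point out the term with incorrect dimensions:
The right-hand side term It²

Q has dimensions [I T], but It² has dimensions [I T^2], so the term It² is dimensionally wrong for Q.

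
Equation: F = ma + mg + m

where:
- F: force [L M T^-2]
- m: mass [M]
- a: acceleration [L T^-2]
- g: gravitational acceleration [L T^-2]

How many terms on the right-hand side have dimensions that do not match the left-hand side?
1

LHS F: [L M T^-2]
- ma: [L M T^-2] ✓
- mg: [L M T^-2] ✓
- m: [M] ✗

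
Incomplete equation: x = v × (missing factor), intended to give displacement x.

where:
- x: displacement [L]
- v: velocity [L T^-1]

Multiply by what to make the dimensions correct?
t (time), dimensions [T]

x has dimensions [L] and v has dimensions [L T^-1].
The missing factor must have dimensions [L] / [L T^-1] = [T], i.e. time (t).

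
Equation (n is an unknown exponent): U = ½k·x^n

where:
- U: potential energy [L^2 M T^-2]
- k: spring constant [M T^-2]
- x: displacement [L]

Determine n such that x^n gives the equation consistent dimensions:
n = 2

U has dimensions [L^2 M T^-2]; x has dimensions [L].
The rest of the RHS has dimensions [M T^-2], so x^n must supply [L^2].
With n = 2: ½k·x^2 has dimensions [L^2 M T^-2], matching the LHS ✓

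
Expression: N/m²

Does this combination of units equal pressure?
Yes

The expression N/m² has dimensions [L^-1 M T^-2], which is exactly pressure [L^-1 M T^-2].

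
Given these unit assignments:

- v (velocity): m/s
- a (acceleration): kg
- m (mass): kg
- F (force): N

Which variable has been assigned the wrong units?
a

The variable a (acceleration) should have units m/s², not kg.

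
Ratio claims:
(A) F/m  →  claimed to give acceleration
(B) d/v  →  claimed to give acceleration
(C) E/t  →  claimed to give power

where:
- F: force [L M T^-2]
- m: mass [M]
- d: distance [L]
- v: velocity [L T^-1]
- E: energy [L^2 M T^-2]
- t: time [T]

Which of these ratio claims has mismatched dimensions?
(B) d/v does not give acceleration

(A) F/m: [L T^-2] = acceleration [L T^-2] ✓
(B) d/v: [T] ≠ acceleration [L T^-2] ✗
(C) E/t: [L^2 M T^-3] = power [L^2 M T^-3] ✓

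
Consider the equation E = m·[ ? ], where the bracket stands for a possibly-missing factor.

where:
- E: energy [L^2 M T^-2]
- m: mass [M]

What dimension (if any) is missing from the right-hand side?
[L^2 T^-2] — velocity squared (e.g. v²)

E has dimensions [L^2 M T^-2]; m has dimensions [M].
The bracketed factor must supply [L^2 M T^-2] / [M] = [L^2 T^-2].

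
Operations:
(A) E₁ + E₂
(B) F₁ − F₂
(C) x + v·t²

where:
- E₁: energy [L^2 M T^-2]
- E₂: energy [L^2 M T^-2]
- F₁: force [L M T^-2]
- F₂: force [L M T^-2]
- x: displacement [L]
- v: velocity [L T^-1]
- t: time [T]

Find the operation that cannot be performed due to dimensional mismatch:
(C) x + v·t²

(A) E₁ + E₂: E₁ [L^2 M T^-2] and E₂ [L^2 M T^-2] — same dimensions ✓
(B) F₁ − F₂: F₁ [L M T^-2] and F₂ [L M T^-2] — same dimensions ✓
(C) x + v·t²: x [L] and v·t² [L T] — different dimensions cannot be added/subtracted ✗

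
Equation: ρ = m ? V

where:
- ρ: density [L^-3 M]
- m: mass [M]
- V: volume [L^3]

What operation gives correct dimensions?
division (÷): ρ = m ÷ V

ρ [L^-3 M]; m [M]; V [L^3].
m × V → [L^3 M] ✗
m ÷ V → [L^-3 M] ✓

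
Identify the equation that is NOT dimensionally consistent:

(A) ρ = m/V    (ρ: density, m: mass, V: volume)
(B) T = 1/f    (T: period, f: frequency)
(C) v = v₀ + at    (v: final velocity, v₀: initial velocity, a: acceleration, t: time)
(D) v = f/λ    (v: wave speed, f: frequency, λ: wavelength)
(D) v = f/λ

The equation (D) v = f/λ is dimensionally incorrect.

LHS (v): [L T^-1]
RHS (f/λ): [L^-1 T^-1] ✗

The dimensions do not match. The other three equations balance.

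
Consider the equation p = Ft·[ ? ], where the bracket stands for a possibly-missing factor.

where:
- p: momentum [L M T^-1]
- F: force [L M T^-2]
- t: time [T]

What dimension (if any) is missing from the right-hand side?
Nothing is missing — the bracketed factor must be dimensionless.

p has dimensions [L M T^-1] and Ft already has dimensions [L M T^-1], so p = Ft is dimensionally complete.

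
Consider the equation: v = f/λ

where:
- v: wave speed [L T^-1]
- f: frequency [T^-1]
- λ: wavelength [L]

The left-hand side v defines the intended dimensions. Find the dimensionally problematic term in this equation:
The right-hand side term f/λ

v has dimensions [L T^-1], but f/λ has dimensions [L^-1 T^-1], so the term f/λ is dimensionally wrong for v.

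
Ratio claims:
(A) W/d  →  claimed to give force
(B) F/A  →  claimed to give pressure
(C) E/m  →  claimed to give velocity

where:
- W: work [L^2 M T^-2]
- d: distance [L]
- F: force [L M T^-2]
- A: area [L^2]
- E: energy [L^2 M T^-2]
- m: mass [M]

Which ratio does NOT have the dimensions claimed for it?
(C) E/m does not give velocity

(A) W/d: [L M T^-2] = force [L M T^-2] ✓
(B) F/A: [L^-1 M T^-2] = pressure [L^-1 M T^-2] ✓
(C) E/m: [L^2 T^-2] ≠ velocity [L T^-1] ✗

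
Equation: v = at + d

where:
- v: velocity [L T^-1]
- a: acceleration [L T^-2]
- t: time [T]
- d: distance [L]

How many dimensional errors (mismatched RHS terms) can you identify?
1

LHS v: [L T^-1]
- at: [L T^-1] ✓
- d: [L] ✗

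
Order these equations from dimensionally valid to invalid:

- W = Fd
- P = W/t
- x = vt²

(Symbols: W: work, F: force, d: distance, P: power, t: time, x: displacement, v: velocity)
Dimensionally correct: W = Fd, P = W/t
Dimensionally incorrect: x = vt²
Ordered (correct first, then incorrect): W = Fd, P = W/t, x = vt²

- W = Fd: LHS [L^2 M T^-2], RHS [L^2 M T^-2] → correct ✓
- P = W/t: LHS [L^2 M T^-3], RHS [L^2 M T^-3] → correct ✓
- x = vt²: LHS [L], RHS [L T] → incorrect ✗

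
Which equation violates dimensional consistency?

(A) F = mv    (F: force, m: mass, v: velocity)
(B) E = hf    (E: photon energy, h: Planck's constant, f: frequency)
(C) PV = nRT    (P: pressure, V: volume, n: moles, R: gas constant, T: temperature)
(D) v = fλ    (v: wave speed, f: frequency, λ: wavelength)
(A) F = mv

The equation (A) F = mv is dimensionally incorrect.

LHS (F): [L M T^-2]
RHS (mv): [L M T^-1] ✗

The dimensions do not match. The other three equations balance.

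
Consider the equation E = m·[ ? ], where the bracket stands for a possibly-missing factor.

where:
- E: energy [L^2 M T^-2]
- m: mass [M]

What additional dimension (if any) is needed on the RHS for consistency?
[L^2 T^-2] — velocity squared (e.g. v²)

E has dimensions [L^2 M T^-2]; m has dimensions [M].
The bracketed factor must supply [L^2 M T^-2] / [M] = [L^2 T^-2].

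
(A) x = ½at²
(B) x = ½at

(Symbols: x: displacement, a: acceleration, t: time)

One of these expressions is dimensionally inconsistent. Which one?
(B)

(A) x = ½at²: LHS [L], RHS [L] ✓
(B) x = ½at: LHS [L], RHS [L T^-1] ✗

Expression (B) x = ½at is dimensionally incorrect.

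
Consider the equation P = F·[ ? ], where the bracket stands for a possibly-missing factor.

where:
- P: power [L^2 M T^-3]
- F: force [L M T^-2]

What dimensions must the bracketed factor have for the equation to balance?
[L T^-1] — velocity (e.g. v)

P has dimensions [L^2 M T^-3]; F has dimensions [L M T^-2].
The bracketed factor must supply [L^2 M T^-3] / [L M T^-2] = [L T^-1].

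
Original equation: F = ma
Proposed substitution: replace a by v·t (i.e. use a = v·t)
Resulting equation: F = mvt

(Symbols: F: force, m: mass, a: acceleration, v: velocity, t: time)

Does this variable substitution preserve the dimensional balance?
No

[a] = [L T^-2] and [v·t] = [L]. These differ, so the substitution replaces a quantity by one of different dimensions and the result F = mvt has LHS [L M T^-2] vs RHS [L M] — inconsistent.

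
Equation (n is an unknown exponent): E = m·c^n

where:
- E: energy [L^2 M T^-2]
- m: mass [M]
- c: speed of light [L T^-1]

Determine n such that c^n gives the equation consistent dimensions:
n = 2

E has dimensions [L^2 M T^-2]; c has dimensions [L T^-1].
The rest of the RHS has dimensions [M], so c^n must supply [L^2 T^-2].
With n = 2: m·c^2 has dimensions [L^2 M T^-2], matching the LHS ✓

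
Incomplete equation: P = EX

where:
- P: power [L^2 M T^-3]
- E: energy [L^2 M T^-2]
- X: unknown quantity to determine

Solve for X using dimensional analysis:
X = f (inverse time / frequency (1/t)), dimensions [T^-1]

P has dimensions [L^2 M T^-3]; the rest of the RHS (E) has dimensions [L^2 M T^-2].
So X must have dimensions [T^-1] — X = f (inverse time / frequency (1/t)).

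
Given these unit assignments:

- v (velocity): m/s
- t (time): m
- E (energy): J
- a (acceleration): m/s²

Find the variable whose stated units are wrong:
t

The variable t (time) should have units s, not m.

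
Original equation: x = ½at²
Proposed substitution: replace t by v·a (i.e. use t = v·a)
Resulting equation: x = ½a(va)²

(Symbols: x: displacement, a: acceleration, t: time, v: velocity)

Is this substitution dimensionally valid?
No

[t] = [T] and [v·a] = [L^2 T^-3]. These differ, so the substitution replaces a quantity by one of different dimensions and the result x = ½a(va)² has LHS [L] vs RHS [L^5 T^-8] — inconsistent.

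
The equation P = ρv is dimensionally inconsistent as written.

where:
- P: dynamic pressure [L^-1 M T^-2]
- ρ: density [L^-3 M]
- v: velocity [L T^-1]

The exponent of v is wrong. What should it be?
The exponent of v should be 2: P = ρv^2

The LHS P has dimensions [L^-1 M T^-2]; v has dimensions [L T^-1].
As written, the RHS ρv (exponent 1 on v) has dimensions [L^-2 M T^-1], which does not match.
With exponent 2, the RHS ρv^2 has dimensions [L^-1 M T^-2], matching the LHS.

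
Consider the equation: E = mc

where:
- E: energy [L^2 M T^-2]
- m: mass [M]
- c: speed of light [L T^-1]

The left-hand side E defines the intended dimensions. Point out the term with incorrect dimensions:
The right-hand side term mc

E has dimensions [L^2 M T^-2], but mc has dimensions [L M T^-1], so the term mc is dimensionally wrong for E.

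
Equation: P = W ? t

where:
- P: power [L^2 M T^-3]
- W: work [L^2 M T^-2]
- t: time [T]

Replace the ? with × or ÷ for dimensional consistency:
division (÷): P = W ÷ t

P [L^2 M T^-3]; W [L^2 M T^-2]; t [T].
W × t → [L^2 M T^-1] ✗
W ÷ t → [L^2 M T^-3] ✓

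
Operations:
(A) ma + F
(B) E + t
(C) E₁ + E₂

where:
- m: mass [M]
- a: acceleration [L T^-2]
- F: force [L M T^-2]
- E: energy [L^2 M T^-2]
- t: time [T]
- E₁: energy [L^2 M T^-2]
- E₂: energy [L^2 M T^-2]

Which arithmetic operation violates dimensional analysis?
(B) E + t

(A) ma + F: ma [L M T^-2] and F [L M T^-2] — same dimensions ✓
(B) E + t: E [L^2 M T^-2] and t [T] — different dimensions cannot be added/subtracted ✗
(C) E₁ + E₂: E₁ [L^2 M T^-2] and E₂ [L^2 M T^-2] — same dimensions ✓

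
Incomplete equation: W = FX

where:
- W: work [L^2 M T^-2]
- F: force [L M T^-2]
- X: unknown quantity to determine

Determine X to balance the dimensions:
X = d (distance), dimensions [L]

W has dimensions [L^2 M T^-2]; the rest of the RHS (F) has dimensions [L M T^-2].
So X must have dimensions [L] — X = d (distance).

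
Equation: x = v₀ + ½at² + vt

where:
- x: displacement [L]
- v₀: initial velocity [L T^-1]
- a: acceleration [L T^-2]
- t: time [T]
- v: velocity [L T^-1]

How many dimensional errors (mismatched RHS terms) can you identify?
1

LHS x: [L]
- v₀: [L T^-1] ✗
- ½at²: [L] ✓
- vt: [L] ✓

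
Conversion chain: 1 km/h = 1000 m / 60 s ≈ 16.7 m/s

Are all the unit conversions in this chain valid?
The chain is incorrect (it contains an error).

Incorrect: 1 h = 3600 s, not 60 s (1 km/h ≈ 0.278 m/s)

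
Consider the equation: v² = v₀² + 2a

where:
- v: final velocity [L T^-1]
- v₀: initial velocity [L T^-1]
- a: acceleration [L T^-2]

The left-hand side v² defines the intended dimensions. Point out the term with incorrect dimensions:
The term 2a

Checking each RHS term against the LHS:
- v₀²: [L^2 T^-2] — matches v² [L^2 T^-2] ✓
- 2a: [L T^-2] — does NOT match v² [L^2 T^-2] ✗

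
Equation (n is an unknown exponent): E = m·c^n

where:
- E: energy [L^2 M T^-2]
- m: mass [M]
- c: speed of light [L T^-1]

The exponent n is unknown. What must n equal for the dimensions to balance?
n = 2

E has dimensions [L^2 M T^-2]; c has dimensions [L T^-1].
The rest of the RHS has dimensions [M], so c^n must supply [L^2 T^-2].
With n = 2: m·c^2 has dimensions [L^2 M T^-2], matching the LHS ✓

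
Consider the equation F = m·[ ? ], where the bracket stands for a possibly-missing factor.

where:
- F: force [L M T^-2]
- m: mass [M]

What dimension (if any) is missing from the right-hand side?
[L T^-2] — acceleration (e.g. a)

F has dimensions [L M T^-2]; m has dimensions [M].
The bracketed factor must supply [L M T^-2] / [M] = [L T^-2].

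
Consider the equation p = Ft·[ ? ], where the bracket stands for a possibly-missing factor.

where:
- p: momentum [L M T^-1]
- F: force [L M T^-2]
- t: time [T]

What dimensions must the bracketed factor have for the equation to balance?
Nothing is missing — the bracketed factor must be dimensionless.

p has dimensions [L M T^-1] and Ft already has dimensions [L M T^-1], so p = Ft is dimensionally complete.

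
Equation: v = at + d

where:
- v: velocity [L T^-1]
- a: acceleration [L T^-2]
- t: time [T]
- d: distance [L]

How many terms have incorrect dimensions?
1

LHS v: [L T^-1]
- at: [L T^-1] ✓
- d: [L] ✗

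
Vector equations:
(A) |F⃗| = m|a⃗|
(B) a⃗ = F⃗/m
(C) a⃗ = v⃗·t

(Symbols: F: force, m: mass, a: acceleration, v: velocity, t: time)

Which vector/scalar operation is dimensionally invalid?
(C) a⃗ = v⃗·t

(A) |F⃗| = m|a⃗|: LHS [L M T^-2], RHS [L M T^-2] ✓ — magnitudes of vectors are scalars
(B) a⃗ = F⃗/m: LHS [L T^-2], RHS [L T^-2] ✓ — force (vector) divided by mass (scalar)
(C) a⃗ = v⃗·t: LHS [L T^-2], RHS [L] ✗ — acceleration is velocity per time; should be v⃗/t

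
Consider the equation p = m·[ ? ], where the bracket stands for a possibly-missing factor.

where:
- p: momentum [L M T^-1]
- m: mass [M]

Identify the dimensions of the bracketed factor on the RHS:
[L T^-1] — velocity (e.g. v)

p has dimensions [L M T^-1]; m has dimensions [M].
The bracketed factor must supply [L M T^-1] / [M] = [L T^-1].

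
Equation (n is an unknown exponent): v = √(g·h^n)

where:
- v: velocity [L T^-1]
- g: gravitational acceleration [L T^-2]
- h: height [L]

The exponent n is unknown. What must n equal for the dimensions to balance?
n = 1

v has dimensions [L T^-1]; h has dimensions [L].
With n = 1: √(g·h^1) has dimensions [L T^-1], matching the LHS ✓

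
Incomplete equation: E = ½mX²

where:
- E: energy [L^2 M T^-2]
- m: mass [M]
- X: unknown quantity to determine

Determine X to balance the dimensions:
X = v (velocity), dimensions [L T^-1]

E has dimensions [L^2 M T^-2]; the rest of the RHS (½m) has dimensions [M].
So X² must have dimensions [L^2 T^-2], i.e. X has dimensions [L T^-1] — X = v (velocity).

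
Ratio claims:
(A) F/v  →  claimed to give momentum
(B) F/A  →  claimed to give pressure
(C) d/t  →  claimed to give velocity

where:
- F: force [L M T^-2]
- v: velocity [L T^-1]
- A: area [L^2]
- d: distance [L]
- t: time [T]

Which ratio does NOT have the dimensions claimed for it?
(A) F/v does not give momentum

(A) F/v: [M T^-1] ≠ momentum [L M T^-1] ✗
(B) F/A: [L^-1 M T^-2] = pressure [L^-1 M T^-2] ✓
(C) d/t: [L T^-1] = velocity [L T^-1] ✓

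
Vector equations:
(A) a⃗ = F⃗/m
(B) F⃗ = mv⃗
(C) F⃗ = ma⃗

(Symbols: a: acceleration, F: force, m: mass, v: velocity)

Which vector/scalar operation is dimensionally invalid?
(B) F⃗ = mv⃗

(A) a⃗ = F⃗/m: LHS [L T^-2], RHS [L T^-2] ✓ — force (vector) divided by mass (scalar)
(B) F⃗ = mv⃗: LHS [L M T^-2], RHS [L M T^-1] ✗ — mass times velocity is momentum, not force; should be ma⃗
(C) F⃗ = ma⃗: LHS [L M T^-2], RHS [L M T^-2] ✓ — Force and acceleration are vectors, mass is a scalar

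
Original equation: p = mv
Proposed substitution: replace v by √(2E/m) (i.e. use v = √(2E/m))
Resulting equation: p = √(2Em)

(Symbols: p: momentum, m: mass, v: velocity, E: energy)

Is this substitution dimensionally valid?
Yes

[v] = [L T^-1] and [√(2E/m)] = [L T^-1]. These match, so the substitution replaces a quantity by one of the same dimensions and the result p = √(2Em) has LHS [L M T^-1] vs RHS [L M T^-1] — still consistent.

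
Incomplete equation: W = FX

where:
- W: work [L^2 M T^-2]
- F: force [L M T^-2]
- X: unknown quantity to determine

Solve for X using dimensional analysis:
X = d (distance), dimensions [L]

W has dimensions [L^2 M T^-2]; the rest of the RHS (F) has dimensions [L M T^-2].
So X must have dimensions [L] — X = d (distance).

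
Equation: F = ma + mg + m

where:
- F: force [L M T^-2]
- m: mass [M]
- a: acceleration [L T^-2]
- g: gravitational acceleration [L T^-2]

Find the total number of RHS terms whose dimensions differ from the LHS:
1

LHS F: [L M T^-2]
- ma: [L M T^-2] ✓
- mg: [L M T^-2] ✓
- m: [M] ✗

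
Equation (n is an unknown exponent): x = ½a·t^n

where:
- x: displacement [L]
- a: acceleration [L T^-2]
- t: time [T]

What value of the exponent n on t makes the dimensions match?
n = 2

x has dimensions [L]; t has dimensions [T].
The rest of the RHS has dimensions [L T^-2], so t^n must supply [T^2].
With n = 2: ½a·t^2 has dimensions [L], matching the LHS ✓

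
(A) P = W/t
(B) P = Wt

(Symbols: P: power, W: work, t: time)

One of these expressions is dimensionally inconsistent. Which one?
(B)

(A) P = W/t: LHS [L^2 M T^-3], RHS [L^2 M T^-3] ✓
(B) P = Wt: LHS [L^2 M T^-3], RHS [L^2 M T^-1] ✗

Expression (B) P = Wt is dimensionally incorrect.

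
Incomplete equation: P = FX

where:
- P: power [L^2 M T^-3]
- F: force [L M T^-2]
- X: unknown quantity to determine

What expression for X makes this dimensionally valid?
X = v (velocity), dimensions [L T^-1]

P has dimensions [L^2 M T^-3]; the rest of the RHS (F) has dimensions [L M T^-2].
So X must have dimensions [L T^-1] — X = v (velocity).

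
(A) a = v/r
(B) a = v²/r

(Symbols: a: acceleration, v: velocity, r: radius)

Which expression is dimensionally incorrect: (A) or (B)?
(A)

(A) a = v/r: LHS [L T^-2], RHS [T^-1] ✗
(B) a = v²/r: LHS [L T^-2], RHS [L T^-2] ✓

Expression (A) a = v/r is dimensionally incorrect.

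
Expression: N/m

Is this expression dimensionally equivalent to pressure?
No

The expression N/m has dimensions [M T^-2], but pressure has dimensions [L^-1 M T^-2].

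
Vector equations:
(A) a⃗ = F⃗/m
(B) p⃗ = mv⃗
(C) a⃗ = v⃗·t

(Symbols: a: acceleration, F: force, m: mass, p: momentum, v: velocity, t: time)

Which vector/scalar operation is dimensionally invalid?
(C) a⃗ = v⃗·t

(A) a⃗ = F⃗/m: LHS [L T^-2], RHS [L T^-2] ✓ — force (vector) divided by mass (scalar)
(B) p⃗ = mv⃗: LHS [L M T^-1], RHS [L M T^-1] ✓ — mass (scalar) times velocity (vector)
(C) a⃗ = v⃗·t: LHS [L T^-2], RHS [L] ✗ — acceleration is velocity per time; should be v⃗/t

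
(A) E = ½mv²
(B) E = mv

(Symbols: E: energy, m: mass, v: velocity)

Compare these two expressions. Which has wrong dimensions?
(B)

(A) E = ½mv²: LHS [L^2 M T^-2], RHS [L^2 M T^-2] ✓
(B) E = mv: LHS [L^2 M T^-2], RHS [L M T^-1] ✗

Expression (B) E = mv is dimensionally incorrect.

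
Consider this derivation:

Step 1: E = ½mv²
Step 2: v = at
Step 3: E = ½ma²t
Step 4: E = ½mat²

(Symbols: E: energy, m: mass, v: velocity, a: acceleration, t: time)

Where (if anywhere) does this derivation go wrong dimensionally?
Step 3

Step 1: E = ½mv² → LHS [L^2 M T^-2], RHS [L^2 M T^-2] ✓
Step 2: v = at → LHS [L T^-1], RHS [L T^-1] ✓
Step 3: E = ½ma²t → LHS [L^2 M T^-2], RHS [L^2 M T^-3] ✗

The first dimensional inconsistency appears in step 3: E = ½ma²t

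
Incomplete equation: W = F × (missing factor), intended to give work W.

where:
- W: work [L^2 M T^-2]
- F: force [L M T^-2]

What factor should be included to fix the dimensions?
d (distance), dimensions [L]

W has dimensions [L^2 M T^-2] and F has dimensions [L M T^-2].
The missing factor must have dimensions [L^2 M T^-2] / [L M T^-2] = [L], i.e. distance (d).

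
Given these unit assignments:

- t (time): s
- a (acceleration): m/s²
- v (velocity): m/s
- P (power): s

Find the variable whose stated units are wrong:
P

The variable P (power) should have units W, not s.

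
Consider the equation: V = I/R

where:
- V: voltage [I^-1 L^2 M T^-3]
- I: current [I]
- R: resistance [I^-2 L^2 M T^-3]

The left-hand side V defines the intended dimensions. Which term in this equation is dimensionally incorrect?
The right-hand side term I/R

V has dimensions [I^-1 L^2 M T^-3], but I/R has dimensions [I^3 L^-2 M^-1 T^3], so the term I/R is dimensionally wrong for V.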